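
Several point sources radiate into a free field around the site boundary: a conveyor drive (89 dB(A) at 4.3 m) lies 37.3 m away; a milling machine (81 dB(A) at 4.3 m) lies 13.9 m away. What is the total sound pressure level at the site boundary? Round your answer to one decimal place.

First find each source's level at the receiver (point-source: −20·log₁₀(r/r_ref)), then combine on an intensity basis.
conveyor drive: 89 − 20·log₁₀(37.3/4.3) = 89 − 18.76 = 70.24 dB(A).
milling machine: 81 − 20·log₁₀(13.9/4.3) = 81 − 10.19 = 70.81 dB(A).
Σ 10^(L/10) = 2.260e+07 → L_total = 10·log₁₀(2.260e+07) = 73.54 dB(A).

73.5 dB(A)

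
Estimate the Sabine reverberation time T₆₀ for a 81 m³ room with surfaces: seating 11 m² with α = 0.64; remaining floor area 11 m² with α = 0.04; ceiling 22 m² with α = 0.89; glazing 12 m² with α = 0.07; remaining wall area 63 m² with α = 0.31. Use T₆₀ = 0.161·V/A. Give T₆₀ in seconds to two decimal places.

0.27 s

Total absorption A = 11·0.64 + 11·0.04 + 22·0.89 + 12·0.07 + 63·0.31 = 47.43 m² sabins.
T₆₀ = 0.161·V/A = 0.161·81/47.43 = 0.275 s.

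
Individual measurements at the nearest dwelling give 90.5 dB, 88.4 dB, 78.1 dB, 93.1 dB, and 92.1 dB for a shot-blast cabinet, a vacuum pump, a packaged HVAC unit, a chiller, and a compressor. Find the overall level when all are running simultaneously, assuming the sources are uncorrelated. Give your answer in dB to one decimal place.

Incoherent sources combine by intensity addition: L_total = 10·log₁₀(Σ 10^(L_i/10)).
Σ 10^(L/10) = 10^(90.5/10) + 10^(88.4/10) + 10^(78.1/10) + 10^(93.1/10) + 10^(92.1/10) = 5.542e+09.
L_total = 10·log₁₀(5.542e+09) = 97.44 dB.

97.4 dB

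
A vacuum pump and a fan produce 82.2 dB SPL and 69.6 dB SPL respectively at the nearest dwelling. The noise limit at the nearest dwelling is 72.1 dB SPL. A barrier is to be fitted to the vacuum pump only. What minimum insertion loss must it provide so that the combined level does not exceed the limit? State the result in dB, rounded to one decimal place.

13.7 dB

Everything except the vacuum pump sums to 10^(69.6/10) = 9.120e+06 in linear terms, 69.60 dB SPL.
The limit corresponds to 10^(72.1/10) = 1.622e+07; subtracting the fixed part leaves 7.098e+06 for the vacuum pump, i.e. 68.51 dB SPL.
Required insertion loss = 82.2 − 68.51 = 13.69 dB.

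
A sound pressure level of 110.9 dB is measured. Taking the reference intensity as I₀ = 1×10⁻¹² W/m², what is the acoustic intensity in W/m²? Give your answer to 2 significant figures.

I = I₀·10^(L/10) = 10⁻¹² × 10^(110.9/10) = 10^(-0.910).

0.12 W/m²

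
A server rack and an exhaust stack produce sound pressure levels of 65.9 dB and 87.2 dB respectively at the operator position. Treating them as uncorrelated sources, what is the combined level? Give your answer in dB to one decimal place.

87.2 dB

For uncorrelated sources the intensities add, so convert each level to linear form, sum, and take 10·log₁₀ of the total.
Σ 10^(L/10) = 10^(65.9/10) + 10^(87.2/10) = 5.287e+08.
L_total = 10·log₁₀(5.287e+08) = 87.23 dB.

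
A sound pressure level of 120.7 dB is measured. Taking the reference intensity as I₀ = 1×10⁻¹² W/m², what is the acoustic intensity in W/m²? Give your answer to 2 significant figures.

1.2 W/m²

I/I₀ = 10^(120.7/10) = 1.175e+12, so I = 1.175e+12 × 10⁻¹² W/m².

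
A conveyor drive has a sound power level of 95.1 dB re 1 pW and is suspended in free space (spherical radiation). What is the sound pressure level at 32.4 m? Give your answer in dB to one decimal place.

53.9 dB

Free-field spherical radiation: L_p = L_w − 10·log₁₀(4π·r²), r = 32.4 m.
4π·r² = 1.319e+04 m², 10·log₁₀ of that is 41.203 dB.
L_p = 95.1 − 41.203 = 53.90 dB.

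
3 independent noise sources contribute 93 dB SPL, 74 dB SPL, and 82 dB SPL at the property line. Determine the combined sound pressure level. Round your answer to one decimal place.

For uncorrelated sources the intensities add, so convert each level to linear form, sum, and take 10·log₁₀ of the total.
Σ 10^(L/10) = 10^(93/10) + 10^(74/10) + 10^(82/10) = 2.179e+09.
L_total = 10·log₁₀(2.179e+09) = 93.38 dB SPL.

93.4 dB SPL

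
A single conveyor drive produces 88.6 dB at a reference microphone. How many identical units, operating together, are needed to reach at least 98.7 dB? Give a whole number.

11

The shortfall is 98.7 − 88.6 = 10.1 dB, and N units add 10·log₁₀ N, so need 10·log₁₀ N ≥ 10.1.
N ≥ 10^(10.1/10) = 10.233, so N = 11.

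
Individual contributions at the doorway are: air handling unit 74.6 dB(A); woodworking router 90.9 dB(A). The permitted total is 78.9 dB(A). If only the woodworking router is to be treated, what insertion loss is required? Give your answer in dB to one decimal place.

14.0 dB

Everything except the woodworking router sums to 10^(74.6/10) = 2.884e+07 in linear terms, 74.60 dB(A).
To meet 78.9 dB(A) overall, the treated woodworking router may contribute at most 10^(78.9/10) − 2.884e+07 = 4.878e+07, i.e. 76.88 dB(A).
So the woodworking router must be reduced from 90.9 to 76.88 dB(A): IL = 14.02 dB.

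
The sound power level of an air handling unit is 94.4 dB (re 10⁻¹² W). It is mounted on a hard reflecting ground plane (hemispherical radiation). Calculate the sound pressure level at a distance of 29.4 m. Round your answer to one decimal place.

57.1 dB

Free-field hemispherical radiation: L_p = L_w − 10·log₁₀(2π·r²), r = 29.4 m.
2π·r² = 5431 m², 10·log₁₀ of that is 37.349 dB.
L_p = 94.4 − 37.349 = 57.05 dB.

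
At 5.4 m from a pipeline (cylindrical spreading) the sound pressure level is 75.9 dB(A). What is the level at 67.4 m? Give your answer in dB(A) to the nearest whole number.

65 dB(A)

Cylindrical spreading from a line source gives a 10·log₁₀(r₂/r₁) drop.
L₂ = 75.9 − 10·log₁₀(67.4/5.4) = 75.9 − 10.963 = 64.94 dB(A).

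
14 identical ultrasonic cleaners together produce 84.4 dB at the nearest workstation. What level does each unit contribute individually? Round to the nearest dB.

Dividing the total intensity by 14 lowers the level by 10·log₁₀ 14 = 11.461 dB: L₁ = 84.4 − 11.461.

73 dB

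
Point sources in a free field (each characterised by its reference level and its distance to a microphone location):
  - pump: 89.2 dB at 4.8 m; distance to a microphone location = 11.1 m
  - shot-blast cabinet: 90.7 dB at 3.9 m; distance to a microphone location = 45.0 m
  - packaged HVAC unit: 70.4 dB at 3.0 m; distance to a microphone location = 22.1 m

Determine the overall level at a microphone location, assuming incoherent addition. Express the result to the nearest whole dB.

Apply inverse-square spreading to bring every level to the receiver, then sum 10^(L/10).
pump: 89.2 − 20·log₁₀(11.1/4.8) = 89.2 − 7.28 = 81.92 dB.
shot-blast cabinet: 90.7 − 20·log₁₀(45.0/3.9) = 90.7 − 21.24 = 69.46 dB.
packaged HVAC unit: 70.4 − 20·log₁₀(22.1/3.0) = 70.4 − 17.35 = 53.05 dB.
Σ 10^(L/10) = 1.646e+08 → L_total = 10·log₁₀(1.646e+08) = 82.16 dB.

82 dB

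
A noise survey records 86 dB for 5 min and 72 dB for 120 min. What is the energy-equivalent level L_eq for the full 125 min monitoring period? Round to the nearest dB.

75 dB

L_eq = 10·log₁₀[(1/T)·Σ tᵢ·10^(Lᵢ/10)] with T = 125 min.
Σ tᵢ·10^(Lᵢ/10) = 5·10^(86/10) + 120·10^(72/10) = 3.892e+09.
L_eq = 10·log₁₀(3.892e+09/125) = 74.93 dB.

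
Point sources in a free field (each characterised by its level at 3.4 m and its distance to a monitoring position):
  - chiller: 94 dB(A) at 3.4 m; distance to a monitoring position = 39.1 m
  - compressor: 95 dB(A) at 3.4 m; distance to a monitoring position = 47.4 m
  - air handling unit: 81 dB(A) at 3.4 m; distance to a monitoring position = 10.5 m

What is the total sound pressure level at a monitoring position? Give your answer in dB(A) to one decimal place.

Propagate each source to the receiver with L = L_ref − 20·log₁₀(r/r_ref), then add intensities.
chiller: 94 − 20·log₁₀(39.1/3.4) = 94 − 21.21 = 72.79 dB(A).
compressor: 95 − 20·log₁₀(47.4/3.4) = 95 − 22.89 = 72.11 dB(A).
air handling unit: 81 − 20·log₁₀(10.5/3.4) = 81 − 9.79 = 71.21 dB(A).
Σ 10^(L/10) = 4.846e+07 → L_total = 10·log₁₀(4.846e+07) = 76.85 dB(A).

76.9 dB(A)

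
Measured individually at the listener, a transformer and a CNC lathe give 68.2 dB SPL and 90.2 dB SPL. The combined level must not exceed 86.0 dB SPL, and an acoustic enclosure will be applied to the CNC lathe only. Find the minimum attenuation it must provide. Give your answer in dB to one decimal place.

4.3 dB

Fixed contribution from the other source: Σ 10^(L/10) = 10^(68.2/10) = 6.607e+06 (68.20 dB SPL).
The limit corresponds to 10^(86.0/10) = 3.981e+08; subtracting the fixed part leaves 3.915e+08 for the CNC lathe, i.e. 85.93 dB SPL.
Required insertion loss = 90.2 − 85.93 = 4.27 dB.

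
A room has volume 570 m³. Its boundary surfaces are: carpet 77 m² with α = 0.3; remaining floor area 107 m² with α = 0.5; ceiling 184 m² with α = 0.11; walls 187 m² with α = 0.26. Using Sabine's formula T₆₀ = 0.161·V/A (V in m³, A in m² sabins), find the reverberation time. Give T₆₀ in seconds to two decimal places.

Summing Sᵢαᵢ: 77·0.3 + 107·0.5 + 184·0.11 + 187·0.26 = 145.46 m².
T₆₀ = 0.161·V/A = 0.161·570/145.46 = 0.631 s.

0.63 s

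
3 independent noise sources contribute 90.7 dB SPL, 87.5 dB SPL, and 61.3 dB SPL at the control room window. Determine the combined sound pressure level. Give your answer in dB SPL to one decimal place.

For uncorrelated sources the intensities add, so convert each level to linear form, sum, and take 10·log₁₀ of the total.
Σ 10^(L/10) = 10^(90.7/10) + 10^(87.5/10) + 10^(61.3/10) = 1.739e+09.
L_total = 10·log₁₀(1.739e+09) = 92.40 dB SPL.

92.4 dB SPL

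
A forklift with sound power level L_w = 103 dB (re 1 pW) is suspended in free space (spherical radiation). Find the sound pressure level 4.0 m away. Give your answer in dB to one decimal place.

80.0 dB

The power spreads over a sphere of area 4π·r², so L_p = L_w − 10·log₁₀(4π·r²).
4π·r² = 201.1 m², 10·log₁₀ of that is 23.033 dB.
L_p = 103 − 23.033 = 79.97 dB.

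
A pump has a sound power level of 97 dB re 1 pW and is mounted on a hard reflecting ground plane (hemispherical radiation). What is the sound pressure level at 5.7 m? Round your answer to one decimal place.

73.9 dB

L_p = L_w − 10·log₁₀(2π·r²) with r = 5.7 m.
2π·r² = 204.1 m², 10·log₁₀ of that is 23.099 dB.
L_p = 97 − 23.099 = 73.90 dB.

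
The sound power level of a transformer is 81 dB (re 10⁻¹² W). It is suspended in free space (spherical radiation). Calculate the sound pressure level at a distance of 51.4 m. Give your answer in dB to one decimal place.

L_p = L_w − 10·log₁₀(4π·r²) with r = 51.4 m.
4π·r² = 3.32e+04 m², 10·log₁₀ of that is 45.211 dB.
L_p = 81 − 45.211 = 35.79 dB.

35.8 dB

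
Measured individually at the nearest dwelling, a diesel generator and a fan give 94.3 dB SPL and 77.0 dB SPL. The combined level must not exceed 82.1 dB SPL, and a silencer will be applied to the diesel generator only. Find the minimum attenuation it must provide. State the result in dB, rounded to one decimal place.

13.8 dB

Everything except the diesel generator sums to 10^(77.0/10) = 5.012e+07 in linear terms, 77.00 dB SPL.
The limit corresponds to 10^(82.1/10) = 1.622e+08; subtracting the fixed part leaves 1.121e+08 for the diesel generator, i.e. 80.49 dB SPL.
Required insertion loss = 94.3 − 80.49 = 13.81 dB.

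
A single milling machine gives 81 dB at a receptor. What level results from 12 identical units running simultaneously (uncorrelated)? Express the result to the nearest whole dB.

With 12 equal, uncorrelated contributions the intensity is 12× that of one unit, giving a rise of 10·log₁₀ 12.
L_total = 81 + 10·log₁₀(12) = 81 + 10.792 = 91.79 dB.

92 dB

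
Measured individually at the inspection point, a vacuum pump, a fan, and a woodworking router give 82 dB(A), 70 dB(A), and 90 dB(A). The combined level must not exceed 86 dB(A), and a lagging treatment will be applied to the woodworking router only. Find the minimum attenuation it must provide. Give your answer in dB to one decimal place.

Fixed contribution from the other sources: Σ 10^(L/10) = 10^(82/10) + 10^(70/10) = 1.685e+08 (82.27 dB(A)).
The limit corresponds to 10^(86/10) = 3.981e+08; subtracting the fixed part leaves 2.296e+08 for the woodworking router, i.e. 83.61 dB(A).
So the woodworking router must be reduced from 90 to 83.61 dB(A): IL = 6.39 dB.

6.4 dB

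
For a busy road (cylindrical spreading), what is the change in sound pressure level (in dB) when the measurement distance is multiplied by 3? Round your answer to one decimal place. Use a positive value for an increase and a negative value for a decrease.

-4.8 dB

A line source loses 3 dB per doubling of distance; generally ΔL = −10·log₁₀(r₂/r₁).
ΔL = −10·log₁₀(3) = -4.77 dB.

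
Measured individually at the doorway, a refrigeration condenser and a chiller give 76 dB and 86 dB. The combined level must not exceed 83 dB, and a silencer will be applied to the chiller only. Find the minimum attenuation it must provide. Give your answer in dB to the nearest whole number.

Everything except the chiller sums to 10^(76/10) = 3.981e+07 in linear terms, 76.00 dB.
The limit corresponds to 10^(83/10) = 1.995e+08; subtracting the fixed part leaves 1.597e+08 for the chiller, i.e. 82.03 dB.
Required insertion loss = 86 − 82.03 = 3.97 dB.

4 dB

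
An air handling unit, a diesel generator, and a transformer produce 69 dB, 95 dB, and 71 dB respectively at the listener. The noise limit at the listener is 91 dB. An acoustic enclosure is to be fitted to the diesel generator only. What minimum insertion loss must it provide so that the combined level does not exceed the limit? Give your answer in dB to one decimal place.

4.1 dB

Everything except the diesel generator sums to 10^(69/10) + 10^(71/10) = 2.053e+07 in linear terms, 73.12 dB.
To meet 91 dB overall, the treated diesel generator may contribute at most 10^(91/10) − 2.053e+07 = 1.238e+09, i.e. 90.93 dB.
Required insertion loss = 95 − 90.93 = 4.07 dB.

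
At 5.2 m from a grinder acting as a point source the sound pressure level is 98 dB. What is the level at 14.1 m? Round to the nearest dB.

89 dB

For a point source, L₂ = L₁ − 20·log₁₀(r₂/r₁).
L₂ = 98 − 20·log₁₀(14.1/5.2) = 98 − 8.664 = 89.34 dB.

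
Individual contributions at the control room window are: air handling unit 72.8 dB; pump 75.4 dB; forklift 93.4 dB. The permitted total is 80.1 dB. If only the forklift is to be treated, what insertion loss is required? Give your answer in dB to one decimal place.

16.5 dB

Everything except the forklift sums to 10^(72.8/10) + 10^(75.4/10) = 5.373e+07 in linear terms, 77.30 dB.
To meet 80.1 dB overall, the treated forklift may contribute at most 10^(80.1/10) − 5.373e+07 = 4.860e+07, i.e. 76.87 dB.
So the forklift must be reduced from 93.4 to 76.87 dB: IL = 16.53 dB.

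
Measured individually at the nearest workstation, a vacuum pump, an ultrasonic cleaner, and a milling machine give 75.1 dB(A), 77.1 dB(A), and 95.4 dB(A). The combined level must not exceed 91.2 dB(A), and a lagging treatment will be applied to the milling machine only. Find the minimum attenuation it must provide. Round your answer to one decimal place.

4.5 dB

Fixed contribution from the other sources: Σ 10^(L/10) = 10^(75.1/10) + 10^(77.1/10) = 8.365e+07 (79.22 dB(A)).
To meet 91.2 dB(A) overall, the treated milling machine may contribute at most 10^(91.2/10) − 8.365e+07 = 1.235e+09, i.e. 90.92 dB(A).
Required insertion loss = 95.4 − 90.92 = 4.48 dB.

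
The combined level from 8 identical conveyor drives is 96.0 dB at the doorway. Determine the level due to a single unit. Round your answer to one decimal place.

87.0 dB

For N identical incoherent sources L_total = L₁ + 10·log₁₀ N, so L₁ = 96.0 − 10·log₁₀(8) = 96.0 − 9.031.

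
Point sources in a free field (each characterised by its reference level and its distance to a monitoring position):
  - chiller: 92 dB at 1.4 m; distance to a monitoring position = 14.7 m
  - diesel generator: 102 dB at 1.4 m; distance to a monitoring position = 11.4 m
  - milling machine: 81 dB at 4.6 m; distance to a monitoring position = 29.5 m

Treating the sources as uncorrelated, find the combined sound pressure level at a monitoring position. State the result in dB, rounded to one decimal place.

84.1 dB

First find each source's level at the receiver (point-source: −20·log₁₀(r/r_ref)), then combine on an intensity basis.
chiller: 92 − 20·log₁₀(14.7/1.4) = 92 − 20.42 = 71.58 dB.
diesel generator: 102 − 20·log₁₀(11.4/1.4) = 102 − 18.22 = 83.78 dB.
milling machine: 81 − 20·log₁₀(29.5/4.6) = 81 − 16.14 = 64.86 dB.
Σ 10^(L/10) = 2.565e+08 → L_total = 10·log₁₀(2.565e+08) = 84.09 dB.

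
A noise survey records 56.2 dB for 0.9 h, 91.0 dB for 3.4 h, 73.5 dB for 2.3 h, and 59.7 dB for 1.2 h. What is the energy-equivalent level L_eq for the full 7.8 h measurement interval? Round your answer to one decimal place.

The energy average is taken in the linear domain: L_eq = 10·log₁₀[(Σ tᵢ·10^(Lᵢ/10))/T], T = 7.8 h.
Σ tᵢ·10^(Lᵢ/10) = 0.9·10^(56.2/10) + 3.4·10^(91.0/10) + 2.3·10^(73.5/10) + 1.2·10^(59.7/10) = 4.333e+09.
L_eq = 10·log₁₀(4.333e+09/7.8) = 87.45 dB.

87.4 dB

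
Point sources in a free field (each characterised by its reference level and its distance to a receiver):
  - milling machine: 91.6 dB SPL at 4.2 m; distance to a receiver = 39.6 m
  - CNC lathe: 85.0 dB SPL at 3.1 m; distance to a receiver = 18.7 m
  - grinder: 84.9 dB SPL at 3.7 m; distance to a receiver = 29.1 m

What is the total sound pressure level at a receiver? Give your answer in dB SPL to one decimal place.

First find each source's level at the receiver (point-source: −20·log₁₀(r/r_ref)), then combine on an intensity basis.
milling machine: 91.6 − 20·log₁₀(39.6/4.2) = 91.6 − 19.49 = 72.11 dB SPL.
CNC lathe: 85.0 − 20·log₁₀(18.7/3.1) = 85.0 − 15.61 = 69.39 dB SPL.
grinder: 84.9 − 20·log₁₀(29.1/3.7) = 84.9 − 17.91 = 66.99 dB SPL.
Σ 10^(L/10) = 2.995e+07 → L_total = 10·log₁₀(2.995e+07) = 74.76 dB SPL.

74.8 dB SPL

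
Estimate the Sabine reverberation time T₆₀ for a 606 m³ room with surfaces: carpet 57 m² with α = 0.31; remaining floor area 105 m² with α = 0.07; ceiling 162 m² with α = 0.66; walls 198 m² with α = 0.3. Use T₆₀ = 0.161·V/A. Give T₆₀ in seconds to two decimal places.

A = Σ Sᵢαᵢ = 57·0.31 + 105·0.07 + 162·0.66 + 198·0.3 = 191.34 m².
T₆₀ = 0.161·V/A = 0.161·606/191.34 = 0.510 s.

0.51 s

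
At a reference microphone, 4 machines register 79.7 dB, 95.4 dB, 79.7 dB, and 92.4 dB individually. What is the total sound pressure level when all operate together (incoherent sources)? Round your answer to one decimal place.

97.3 dB

For uncorrelated sources the intensities add, so convert each level to linear form, sum, and take 10·log₁₀ of the total.
Σ 10^(L/10) = 10^(79.7/10) + 10^(95.4/10) + 10^(79.7/10) + 10^(92.4/10) = 5.392e+09.
L_total = 10·log₁₀(5.392e+09) = 97.32 dB.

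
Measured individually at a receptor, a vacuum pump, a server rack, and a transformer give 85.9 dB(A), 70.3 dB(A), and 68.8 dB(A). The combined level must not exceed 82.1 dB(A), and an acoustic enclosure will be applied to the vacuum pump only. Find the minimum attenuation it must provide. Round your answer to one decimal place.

4.3 dB

The untreated sources together contribute 10^(70.3/10) + 10^(68.8/10) = 1.830e+07, i.e. 72.62 dB(A).
The limit corresponds to 10^(82.1/10) = 1.622e+08; subtracting the fixed part leaves 1.439e+08 for the vacuum pump, i.e. 81.58 dB(A).
So the vacuum pump must be reduced from 85.9 to 81.58 dB(A): IL = 4.32 dB.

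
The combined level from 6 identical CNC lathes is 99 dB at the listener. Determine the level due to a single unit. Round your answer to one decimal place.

91.2 dB

6 equal contributions raise the level by 10·log₁₀ 6 = 7.782 dB, so each unit alone gives 99 − 7.782.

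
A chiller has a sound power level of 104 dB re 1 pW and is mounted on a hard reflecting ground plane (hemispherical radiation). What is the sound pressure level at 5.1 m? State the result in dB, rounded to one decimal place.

81.9 dB

The power spreads over a hemisphere of area 2π·r², so L_p = L_w − 10·log₁₀(2π·r²).
2π·r² = 163.4 m², 10·log₁₀ of that is 22.133 dB.
L_p = 104 − 22.133 = 81.87 dB.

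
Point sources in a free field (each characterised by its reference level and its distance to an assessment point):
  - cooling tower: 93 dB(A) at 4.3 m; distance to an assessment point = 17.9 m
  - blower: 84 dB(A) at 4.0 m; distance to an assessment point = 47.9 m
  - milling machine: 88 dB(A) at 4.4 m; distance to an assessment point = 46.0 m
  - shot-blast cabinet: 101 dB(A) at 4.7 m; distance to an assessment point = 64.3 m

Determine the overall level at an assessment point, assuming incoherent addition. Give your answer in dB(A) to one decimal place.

82.8 dB(A)

Apply inverse-square spreading to bring every level to the receiver, then sum 10^(L/10).
cooling tower: 93 − 20·log₁₀(17.9/4.3) = 93 − 12.39 = 80.61 dB(A).
blower: 84 − 20·log₁₀(47.9/4.0) = 84 − 21.57 = 62.43 dB(A).
milling machine: 88 − 20·log₁₀(46.0/4.4) = 88 − 20.39 = 67.61 dB(A).
shot-blast cabinet: 101 − 20·log₁₀(64.3/4.7) = 101 − 22.72 = 78.28 dB(A).
Σ 10^(L/10) = 1.899e+08 → L_total = 10·log₁₀(1.899e+08) = 82.79 dB(A).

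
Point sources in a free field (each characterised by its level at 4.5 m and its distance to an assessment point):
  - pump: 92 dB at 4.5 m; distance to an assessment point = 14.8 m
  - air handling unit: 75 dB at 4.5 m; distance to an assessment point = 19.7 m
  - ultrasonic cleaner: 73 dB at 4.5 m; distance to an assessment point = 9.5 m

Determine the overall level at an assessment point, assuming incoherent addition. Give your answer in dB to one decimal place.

Apply inverse-square spreading to bring every level to the receiver, then sum 10^(L/10).
pump: 92 − 20·log₁₀(14.8/4.5) = 92 − 10.34 = 81.66 dB.
air handling unit: 75 − 20·log₁₀(19.7/4.5) = 75 − 12.83 = 62.17 dB.
ultrasonic cleaner: 73 − 20·log₁₀(9.5/4.5) = 73 − 6.49 = 66.51 dB.
Σ 10^(L/10) = 1.526e+08 → L_total = 10·log₁₀(1.526e+08) = 81.84 dB.

81.8 dB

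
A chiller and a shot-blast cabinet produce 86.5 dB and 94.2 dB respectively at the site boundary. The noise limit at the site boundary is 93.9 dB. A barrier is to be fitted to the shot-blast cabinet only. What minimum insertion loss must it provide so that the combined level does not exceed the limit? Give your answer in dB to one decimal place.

Fixed contribution from the other source: Σ 10^(L/10) = 10^(86.5/10) = 4.467e+08 (86.50 dB).
To meet 93.9 dB overall, the treated shot-blast cabinet may contribute at most 10^(93.9/10) − 4.467e+08 = 2.008e+09, i.e. 93.03 dB.
So the shot-blast cabinet must be reduced from 94.2 to 93.03 dB: IL = 1.17 dB.

1.2 dB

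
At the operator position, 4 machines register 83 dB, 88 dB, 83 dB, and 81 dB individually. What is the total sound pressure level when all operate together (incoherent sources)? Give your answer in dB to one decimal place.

90.6 dB

Incoherent sources combine by intensity addition: L_total = 10·log₁₀(Σ 10^(L_i/10)).
Σ 10^(L/10) = 10^(83/10) + 10^(88/10) + 10^(83/10) + 10^(81/10) = 1.156e+09.
L_total = 10·log₁₀(1.156e+09) = 90.63 dB.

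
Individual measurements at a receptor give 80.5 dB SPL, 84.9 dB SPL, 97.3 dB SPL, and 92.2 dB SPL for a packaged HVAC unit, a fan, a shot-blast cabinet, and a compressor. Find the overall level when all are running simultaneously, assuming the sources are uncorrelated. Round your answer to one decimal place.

For uncorrelated sources the intensities add, so convert each level to linear form, sum, and take 10·log₁₀ of the total.
Σ 10^(L/10) = 10^(80.5/10) + 10^(84.9/10) + 10^(97.3/10) + 10^(92.2/10) = 7.451e+09.
L_total = 10·log₁₀(7.451e+09) = 98.72 dB SPL.

98.7 dB SPL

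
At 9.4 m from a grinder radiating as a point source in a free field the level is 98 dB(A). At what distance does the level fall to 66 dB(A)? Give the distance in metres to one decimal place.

374.2 m

Point-source spreading drops the level by 20·log₁₀(r₂/r₁); inverting, r₂/r₁ = 10^(ΔL/20).
r₂ = 9.4·10^((98−66)/20) = 9.4·10^(32.0/20) = 374.22 m.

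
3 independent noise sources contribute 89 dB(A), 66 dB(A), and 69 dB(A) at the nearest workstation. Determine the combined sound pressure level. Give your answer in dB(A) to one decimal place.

Incoherent sources combine by intensity addition: L_total = 10·log₁₀(Σ 10^(L_i/10)).
Σ 10^(L/10) = 10^(89/10) + 10^(66/10) + 10^(69/10) = 8.063e+08.
L_total = 10·log₁₀(8.063e+08) = 89.06 dB(A).

89.1 dB(A)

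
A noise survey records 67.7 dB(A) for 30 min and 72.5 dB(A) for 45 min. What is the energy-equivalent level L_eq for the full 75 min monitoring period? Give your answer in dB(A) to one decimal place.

L_eq = 10·log₁₀[(1/T)·Σ tᵢ·10^(Lᵢ/10)] with T = 75 min.
Σ tᵢ·10^(Lᵢ/10) = 30·10^(67.7/10) + 45·10^(72.5/10) = 9.769e+08.
L_eq = 10·log₁₀(9.769e+08/75) = 71.15 dB(A).

71.1 dB(A)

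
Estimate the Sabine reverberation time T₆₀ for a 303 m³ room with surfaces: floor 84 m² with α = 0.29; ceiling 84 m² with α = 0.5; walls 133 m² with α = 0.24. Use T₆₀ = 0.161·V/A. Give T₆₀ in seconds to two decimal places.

Summing Sᵢαᵢ: 84·0.29 + 84·0.5 + 133·0.24 = 98.28 m².
T₆₀ = 0.161 × 303 / 98.28 = 0.496 s.

0.50 s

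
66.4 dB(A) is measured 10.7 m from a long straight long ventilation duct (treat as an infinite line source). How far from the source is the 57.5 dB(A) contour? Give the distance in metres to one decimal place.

Line-source spreading drops the level by 10·log₁₀(r₂/r₁); inverting, r₂/r₁ = 10^(ΔL/10).
r₂ = 10.7·10^((66.4−57.5)/10) = 10.7·10^(8.9/10) = 83.06 m.

83.1 m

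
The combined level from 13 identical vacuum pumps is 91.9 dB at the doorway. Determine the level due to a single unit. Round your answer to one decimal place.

13 equal contributions raise the level by 10·log₁₀ 13 = 11.139 dB, so each unit alone gives 91.9 − 11.139.

80.8 dB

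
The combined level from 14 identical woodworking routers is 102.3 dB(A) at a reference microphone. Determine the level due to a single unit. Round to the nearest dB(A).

For N identical incoherent sources L_total = L₁ + 10·log₁₀ N, so L₁ = 102.3 − 10·log₁₀(14) = 102.3 − 11.461.

91 dB(A)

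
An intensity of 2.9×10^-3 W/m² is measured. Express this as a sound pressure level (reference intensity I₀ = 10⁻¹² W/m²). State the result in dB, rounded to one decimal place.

94.6 dB

Dividing by I₀ shifts the exponent by 12: I/I₀ = 2.9×10^9.
L = 10·(0.4624 + 9) = 94.62 dB.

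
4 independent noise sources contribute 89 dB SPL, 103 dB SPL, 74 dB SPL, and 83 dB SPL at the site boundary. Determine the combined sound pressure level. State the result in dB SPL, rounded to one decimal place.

Incoherent sources combine by intensity addition: L_total = 10·log₁₀(Σ 10^(L_i/10)).
Σ 10^(L/10) = 10^(89/10) + 10^(103/10) + 10^(74/10) + 10^(83/10) = 2.097e+10.
L_total = 10·log₁₀(2.097e+10) = 103.22 dB SPL.

103.2 dB SPL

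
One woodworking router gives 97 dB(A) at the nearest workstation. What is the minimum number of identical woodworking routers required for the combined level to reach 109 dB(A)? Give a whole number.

N identical sources give L₁ + 10·log₁₀ N, so require 10·log₁₀ N ≥ 109 − 97 = 12.0 dB.
N ≥ 10^(12.0/10) = 15.849, so N = 16.

16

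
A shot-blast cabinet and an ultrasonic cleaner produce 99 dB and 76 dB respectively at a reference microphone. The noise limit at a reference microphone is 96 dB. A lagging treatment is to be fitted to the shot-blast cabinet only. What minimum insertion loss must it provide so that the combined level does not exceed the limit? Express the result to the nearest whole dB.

3 dB

The untreated sources together contribute 10^(76/10) = 3.981e+07, i.e. 76.00 dB.
The limit corresponds to 10^(96/10) = 3.981e+09; subtracting the fixed part leaves 3.941e+09 for the shot-blast cabinet, i.e. 95.96 dB.
Required insertion loss = 99 − 95.96 = 3.04 dB.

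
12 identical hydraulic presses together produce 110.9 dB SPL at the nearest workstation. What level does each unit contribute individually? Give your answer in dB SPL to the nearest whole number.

12 equal contributions raise the level by 10·log₁₀ 12 = 10.792 dB, so each unit alone gives 110.9 − 10.792.

100 dB SPL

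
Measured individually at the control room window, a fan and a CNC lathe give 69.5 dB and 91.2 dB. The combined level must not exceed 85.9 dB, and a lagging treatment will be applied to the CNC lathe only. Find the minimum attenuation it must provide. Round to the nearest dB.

Everything except the CNC lathe sums to 10^(69.5/10) = 8.913e+06 in linear terms, 69.50 dB.
To meet 85.9 dB overall, the treated CNC lathe may contribute at most 10^(85.9/10) − 8.913e+06 = 3.801e+08, i.e. 85.80 dB.
Required insertion loss = 91.2 − 85.80 = 5.40 dB.

5 dB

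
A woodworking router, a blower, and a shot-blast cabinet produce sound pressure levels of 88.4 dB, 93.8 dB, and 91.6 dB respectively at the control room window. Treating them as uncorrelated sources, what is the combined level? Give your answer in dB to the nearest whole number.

Incoherent sources combine by intensity addition: L_total = 10·log₁₀(Σ 10^(L_i/10)).
Σ 10^(L/10) = 10^(88.4/10) + 10^(93.8/10) + 10^(91.6/10) = 4.536e+09.
L_total = 10·log₁₀(4.536e+09) = 96.57 dB.

97 dB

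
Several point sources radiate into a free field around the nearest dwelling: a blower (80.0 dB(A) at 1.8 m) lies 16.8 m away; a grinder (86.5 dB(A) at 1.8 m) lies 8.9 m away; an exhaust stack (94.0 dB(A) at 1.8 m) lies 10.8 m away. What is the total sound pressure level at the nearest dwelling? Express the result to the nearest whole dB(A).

80 dB(A)

First find each source's level at the receiver (point-source: −20·log₁₀(r/r_ref)), then combine on an intensity basis.
blower: 80.0 − 20·log₁₀(16.8/1.8) = 80.0 − 19.40 = 60.60 dB(A).
grinder: 86.5 − 20·log₁₀(8.9/1.8) = 86.5 − 13.88 = 72.62 dB(A).
exhaust stack: 94.0 − 20·log₁₀(10.8/1.8) = 94.0 − 15.56 = 78.44 dB(A).
Σ 10^(L/10) = 8.919e+07 → L_total = 10·log₁₀(8.919e+07) = 79.50 dB(A).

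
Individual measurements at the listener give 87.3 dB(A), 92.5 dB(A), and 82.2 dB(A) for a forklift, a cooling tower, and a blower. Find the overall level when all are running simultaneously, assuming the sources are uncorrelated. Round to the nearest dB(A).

94 dB(A)

Incoherent sources combine by intensity addition: L_total = 10·log₁₀(Σ 10^(L_i/10)).
Σ 10^(L/10) = 10^(87.3/10) + 10^(92.5/10) + 10^(82.2/10) = 2.481e+09.
L_total = 10·log₁₀(2.481e+09) = 93.95 dB(A).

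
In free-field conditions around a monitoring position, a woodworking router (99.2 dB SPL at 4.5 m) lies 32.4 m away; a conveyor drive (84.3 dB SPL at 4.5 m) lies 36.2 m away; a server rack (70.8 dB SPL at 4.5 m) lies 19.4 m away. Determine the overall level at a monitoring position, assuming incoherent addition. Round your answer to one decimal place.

82.2 dB SPL

Propagate each source to the receiver with L = L_ref − 20·log₁₀(r/r_ref), then add intensities.
woodworking router: 99.2 − 20·log₁₀(32.4/4.5) = 99.2 − 17.15 = 82.05 dB SPL.
conveyor drive: 84.3 − 20·log₁₀(36.2/4.5) = 84.3 − 18.11 = 66.19 dB SPL.
server rack: 70.8 − 20·log₁₀(19.4/4.5) = 70.8 − 12.69 = 58.11 dB SPL.
Σ 10^(L/10) = 1.653e+08 → L_total = 10·log₁₀(1.653e+08) = 82.18 dB SPL.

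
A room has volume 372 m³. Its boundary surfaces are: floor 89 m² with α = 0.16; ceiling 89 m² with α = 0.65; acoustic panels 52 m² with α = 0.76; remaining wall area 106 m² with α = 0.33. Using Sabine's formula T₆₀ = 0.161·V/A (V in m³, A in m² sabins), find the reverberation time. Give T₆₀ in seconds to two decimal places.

0.41 s

A = Σ Sᵢαᵢ = 89·0.16 + 89·0.65 + 52·0.76 + 106·0.33 = 146.59 m².
T₆₀ = 0.161·V/A = 0.161·372/146.59 = 0.409 s.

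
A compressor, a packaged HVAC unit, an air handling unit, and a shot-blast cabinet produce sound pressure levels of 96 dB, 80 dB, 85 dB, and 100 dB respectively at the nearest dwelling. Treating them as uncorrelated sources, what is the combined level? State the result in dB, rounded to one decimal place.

101.6 dB

For uncorrelated sources the intensities add, so convert each level to linear form, sum, and take 10·log₁₀ of the total.
Σ 10^(L/10) = 10^(96/10) + 10^(80/10) + 10^(85/10) + 10^(100/10) = 1.440e+10.
L_total = 10·log₁₀(1.440e+10) = 101.58 dB.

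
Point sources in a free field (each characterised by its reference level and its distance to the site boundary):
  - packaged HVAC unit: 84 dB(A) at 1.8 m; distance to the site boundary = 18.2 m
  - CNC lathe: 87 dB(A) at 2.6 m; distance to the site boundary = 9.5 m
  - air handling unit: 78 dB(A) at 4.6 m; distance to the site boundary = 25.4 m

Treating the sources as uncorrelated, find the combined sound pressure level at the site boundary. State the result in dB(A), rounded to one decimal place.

Propagate each source to the receiver with L = L_ref − 20·log₁₀(r/r_ref), then add intensities.
packaged HVAC unit: 84 − 20·log₁₀(18.2/1.8) = 84 − 20.10 = 63.90 dB(A).
CNC lathe: 87 − 20·log₁₀(9.5/2.6) = 87 − 11.26 = 75.74 dB(A).
air handling unit: 78 − 20·log₁₀(25.4/4.6) = 78 − 14.84 = 63.16 dB(A).
Σ 10^(L/10) = 4.207e+07 → L_total = 10·log₁₀(4.207e+07) = 76.24 dB(A).

76.2 dB(A)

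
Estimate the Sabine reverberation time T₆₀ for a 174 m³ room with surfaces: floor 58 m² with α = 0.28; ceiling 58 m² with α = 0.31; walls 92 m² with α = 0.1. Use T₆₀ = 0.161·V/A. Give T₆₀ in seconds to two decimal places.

A = Σ Sᵢαᵢ = 58·0.28 + 58·0.31 + 92·0.1 = 43.42 m².
T₆₀ = 0.161 × 174 / 43.42 = 0.645 s.

0.65 s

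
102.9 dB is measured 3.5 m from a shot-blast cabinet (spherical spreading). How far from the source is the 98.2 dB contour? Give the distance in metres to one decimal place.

6.0 m

Point-source spreading drops the level by 20·log₁₀(r₂/r₁); inverting, r₂/r₁ = 10^(ΔL/20).
r₂ = 3.5·10^((102.9−98.2)/20) = 3.5·10^(4.7/20) = 6.01 m.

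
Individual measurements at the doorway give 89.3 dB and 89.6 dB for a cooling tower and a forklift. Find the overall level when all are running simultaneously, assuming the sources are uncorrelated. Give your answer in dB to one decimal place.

Incoherent sources combine by intensity addition: L_total = 10·log₁₀(Σ 10^(L_i/10)).
Σ 10^(L/10) = 10^(89.3/10) + 10^(89.6/10) = 1.763e+09.
L_total = 10·log₁₀(1.763e+09) = 92.46 dB.

92.5 dB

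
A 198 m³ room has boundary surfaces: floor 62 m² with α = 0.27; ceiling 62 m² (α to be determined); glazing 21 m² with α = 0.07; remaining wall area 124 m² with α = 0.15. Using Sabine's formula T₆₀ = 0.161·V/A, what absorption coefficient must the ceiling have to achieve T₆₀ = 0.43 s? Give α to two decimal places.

0.60

A = 0.161·V/T₆₀ = 0.161·198/0.43 = 74.13 m² sabins.
Absorption from the other surfaces = 62·0.27 + 21·0.07 + 124·0.15 = 36.81 m², so the ceiling must supply 37.32 m² over 62 m².
α = 37.32/62 = 0.602.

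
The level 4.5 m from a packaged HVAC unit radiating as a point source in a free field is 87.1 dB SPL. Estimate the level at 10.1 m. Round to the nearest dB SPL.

Point-source attenuation: ΔL = 20·log₁₀(r₂/r₁) = 20·log₁₀(10.1/4.5) = 7.022 dB.
L₂ = 87.1 − 20·log₁₀(10.1/4.5) = 87.1 − 7.022 = 80.08 dB SPL.

80 dB SPL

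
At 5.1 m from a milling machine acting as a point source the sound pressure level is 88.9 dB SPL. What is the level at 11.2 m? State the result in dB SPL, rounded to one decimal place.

82.1 dB SPL

Point-source attenuation: ΔL = 20·log₁₀(r₂/r₁) = 20·log₁₀(11.2/5.1) = 6.833 dB.
L₂ = 88.9 − 20·log₁₀(11.2/5.1) = 88.9 − 6.833 = 82.07 dB SPL.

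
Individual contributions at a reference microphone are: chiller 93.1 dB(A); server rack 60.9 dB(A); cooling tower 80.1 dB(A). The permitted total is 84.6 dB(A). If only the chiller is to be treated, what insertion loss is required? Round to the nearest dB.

10 dB

Fixed contribution from the other sources: Σ 10^(L/10) = 10^(60.9/10) + 10^(80.1/10) = 1.036e+08 (80.15 dB(A)).
The limit corresponds to 10^(84.6/10) = 2.884e+08; subtracting the fixed part leaves 1.848e+08 for the chiller, i.e. 82.67 dB(A).
Required insertion loss = 93.1 − 82.67 = 10.43 dB.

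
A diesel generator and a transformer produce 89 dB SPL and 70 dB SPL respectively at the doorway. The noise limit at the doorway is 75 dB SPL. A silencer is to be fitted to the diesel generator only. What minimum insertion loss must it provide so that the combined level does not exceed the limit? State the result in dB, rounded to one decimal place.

Fixed contribution from the other source: Σ 10^(L/10) = 10^(70/10) = 1.000e+07 (70.00 dB SPL).
To meet 75 dB SPL overall, the treated diesel generator may contribute at most 10^(75/10) − 1.000e+07 = 2.162e+07, i.e. 73.35 dB SPL.
So the diesel generator must be reduced from 89 to 73.35 dB SPL: IL = 15.65 dB.

15.7 dB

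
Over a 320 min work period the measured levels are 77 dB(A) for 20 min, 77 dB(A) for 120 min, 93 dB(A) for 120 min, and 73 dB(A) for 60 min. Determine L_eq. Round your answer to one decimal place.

88.9 dB(A)

L_eq = 10·log₁₀[(1/T)·Σ tᵢ·10^(Lᵢ/10)] with T = 320 min.
Σ tᵢ·10^(Lᵢ/10) = 20·10^(77/10) + 120·10^(77/10) + 120·10^(93/10) + 60·10^(73/10) = 2.476e+11.
L_eq = 10·log₁₀(2.476e+11/320) = 88.89 dB(A).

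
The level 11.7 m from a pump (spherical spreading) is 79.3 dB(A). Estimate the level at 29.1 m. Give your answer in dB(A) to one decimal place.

Point-source attenuation: ΔL = 20·log₁₀(r₂/r₁) = 20·log₁₀(29.1/11.7) = 7.914 dB.
L₂ = 79.3 − 20·log₁₀(29.1/11.7) = 79.3 − 7.914 = 71.39 dB(A).

71.4 dB(A)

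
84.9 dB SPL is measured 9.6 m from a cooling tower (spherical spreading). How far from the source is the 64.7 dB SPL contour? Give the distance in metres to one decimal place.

Point-source spreading drops the level by 20·log₁₀(r₂/r₁); inverting, r₂/r₁ = 10^(ΔL/20).
r₂ = 9.6·10^((84.9−64.7)/20) = 9.6·10^(20.2/20) = 98.24 m.

98.2 m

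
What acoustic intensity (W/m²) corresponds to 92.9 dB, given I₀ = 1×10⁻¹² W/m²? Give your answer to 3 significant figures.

0.00195 W/m²

I/I₀ = 10^(92.9/10) = 1.95e+09, so I = 1.95e+09 × 10⁻¹² W/m².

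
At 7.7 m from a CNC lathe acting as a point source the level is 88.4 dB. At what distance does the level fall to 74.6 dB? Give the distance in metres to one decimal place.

37.7 m

For a point source L₁ − L₂ = 20·log₁₀(r₂/r₁), so r₂ = r₁·10^((L₁−L₂)/20).
r₂ = 7.7·10^((88.4−74.6)/20) = 7.7·10^(13.8/20) = 37.71 m.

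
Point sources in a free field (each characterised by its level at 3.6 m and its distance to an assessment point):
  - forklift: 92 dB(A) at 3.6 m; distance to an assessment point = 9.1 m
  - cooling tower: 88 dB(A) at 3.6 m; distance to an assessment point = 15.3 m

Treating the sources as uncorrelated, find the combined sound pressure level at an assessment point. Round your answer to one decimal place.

84.5 dB(A)

Apply inverse-square spreading to bring every level to the receiver, then sum 10^(L/10).
forklift: 92 − 20·log₁₀(9.1/3.6) = 92 − 8.05 = 83.95 dB(A).
cooling tower: 88 − 20·log₁₀(15.3/3.6) = 88 − 12.57 = 75.43 dB(A).
Σ 10^(L/10) = 2.830e+08 → L_total = 10·log₁₀(2.830e+08) = 84.52 dB(A).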